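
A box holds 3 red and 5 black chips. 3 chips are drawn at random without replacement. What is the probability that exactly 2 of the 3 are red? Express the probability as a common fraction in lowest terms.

15/56

There are C(8,3) = 56 ways to choose 3 from 8.
Selections with exactly 2 red: choose 2 of the 3 red and 1 of the 5 black, C(3,2)·C(5,1) = 3·5 = 15.
Probability = 15/56.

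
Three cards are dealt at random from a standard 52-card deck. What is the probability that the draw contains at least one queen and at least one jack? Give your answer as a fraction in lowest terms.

188/5525

There are C(52,3) = 22100 possible draws.
By inclusion-exclusion on the complements, draws missing all queens or all jacks: C(48,3) + C(48,3) − C(44,3) = 17296 + 17296 − 13244 = 21348.
So draws with at least one of each: 22100 − 21348 = 752, probability 752/22100 = 188/5525.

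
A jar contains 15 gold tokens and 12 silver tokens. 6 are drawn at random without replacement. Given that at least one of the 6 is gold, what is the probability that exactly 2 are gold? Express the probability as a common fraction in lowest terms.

1575/8942

Work in counts. Selections with at least one gold: C(27,6) − C(12,6) = 296010 − 924 = 295086.
Of those, selections where exactly 2 are gold: C(15,2)·C(12,4) = 105·495 = 51975.
Conditional probability = 51975/295086 = 1575/8942.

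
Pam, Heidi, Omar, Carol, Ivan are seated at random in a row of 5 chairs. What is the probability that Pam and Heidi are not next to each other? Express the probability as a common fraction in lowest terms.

There are 5! = 120 arrangements.
Arrangements with Pam and Heidi adjacent: 2·4! = 48.
So not adjacent: 120 − 48 = 72, probability 72/120 = 3/5.

3/5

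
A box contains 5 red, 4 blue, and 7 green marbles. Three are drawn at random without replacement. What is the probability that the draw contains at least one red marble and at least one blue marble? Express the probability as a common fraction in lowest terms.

There are C(16,3) = 560 possible draws.
By inclusion-exclusion on the complements, draws missing all red or all blue: C(11,3) + C(12,3) − C(7,3) = 165 + 220 − 35 = 350.
So draws with at least one of each: 560 − 350 = 210, probability 210/560 = 3/8.

3/8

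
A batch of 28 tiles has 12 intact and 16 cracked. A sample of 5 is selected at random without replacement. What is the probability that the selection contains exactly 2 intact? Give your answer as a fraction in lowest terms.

44/117

The sample space is all 5-subsets of the 28: C(28,5) = 98280.
Selections with exactly 2 intact: choose 2 of the 12 intact and 3 of the 16 cracked, C(12,2)·C(16,3) = 66·560 = 36960.
Probability = 36960/98280 = 44/117.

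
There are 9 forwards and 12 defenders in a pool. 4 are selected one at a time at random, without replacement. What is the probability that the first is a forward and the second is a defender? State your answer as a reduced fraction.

9/35

Multiply the conditional probabilities at each draw: 9/21 · 12/20 = 108/420 = 9/35.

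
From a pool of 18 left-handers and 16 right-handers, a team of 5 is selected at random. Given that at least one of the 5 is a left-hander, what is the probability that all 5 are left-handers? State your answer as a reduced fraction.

119/3804

Work in counts. Selections with at least one left-hander: C(34,5) − C(16,5) = 278256 − 4368 = 273888.
Of those, selections where all 5 are left-handers: C(18,5) = 8568.
Conditional probability = 8568/273888 = 119/3804.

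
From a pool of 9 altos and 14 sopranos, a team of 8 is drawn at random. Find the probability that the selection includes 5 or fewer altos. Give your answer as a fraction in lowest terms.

Total selections: C(23,8) = 490314.
Favorable selections (5 or fewer altos): C(9,0)·C(14,8) + C(9,1)·C(14,7) + C(9,2)·C(14,6) + C(9,3)·C(14,5) + C(9,4)·C(14,4) + C(9,5)·C(14,3) = 3003 + 30888 + 108108 + 168168 + 126126 + 45864 = 482157.
Probability = 482157/490314 = 160719/163438.

160719/163438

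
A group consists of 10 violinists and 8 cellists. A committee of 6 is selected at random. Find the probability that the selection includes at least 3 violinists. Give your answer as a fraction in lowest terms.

353/442

There are C(18,6) = 18564 ways to choose the 6.
Count the complement (fewer than 3 violinists): C(10,0)·C(8,6) + C(10,1)·C(8,5) + C(10,2)·C(8,4) = 28 + 560 + 3150 = 3738.
Probability = 1 − 3738/18564 = 14826/18564 = 353/442.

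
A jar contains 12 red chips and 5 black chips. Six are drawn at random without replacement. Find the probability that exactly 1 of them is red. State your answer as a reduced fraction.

3/3094

There are C(17,6) = 12376 ways to choose 6 from 17.
Selections with exactly 1 red: choose 1 of the 12 red and 5 of the 5 black, C(12,1)·C(5,5) = 12·1 = 12.
Probability = 12/12376 = 3/3094.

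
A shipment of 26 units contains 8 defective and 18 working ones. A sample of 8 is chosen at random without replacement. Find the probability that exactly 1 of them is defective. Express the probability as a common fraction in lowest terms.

There are C(26,8) = 1562275 ways to choose 8 from 26.
Selections with exactly 1 defective: choose 1 of the 8 defective and 7 of the 18 working, C(8,1)·C(18,7) = 8·31824 = 254592.
Probability = 254592/1562275 = 19584/120175.

19584/120175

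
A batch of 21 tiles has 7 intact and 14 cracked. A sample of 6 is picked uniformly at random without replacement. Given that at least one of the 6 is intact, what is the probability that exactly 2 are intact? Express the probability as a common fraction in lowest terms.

Work in counts. Selections with at least one intact: C(21,6) − C(14,6) = 54264 − 3003 = 51261.
Of those, selections where exactly 2 are intact: C(7,2)·C(14,4) = 21·1001 = 21021.
Conditional probability = 21021/51261 = 1001/2441.

1001/2441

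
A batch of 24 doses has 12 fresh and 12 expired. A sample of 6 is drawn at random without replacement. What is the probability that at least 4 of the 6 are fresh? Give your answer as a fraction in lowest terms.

There are C(24,6) = 134596 ways to choose the 6.
Favorable selections (at least 4 fresh): C(12,4)·C(12,2) + C(12,5)·C(12,1) + C(12,6)·C(12,0) = 32670 + 9504 + 924 = 43098.
Probability = 43098/134596 = 1959/6118.

1959/6118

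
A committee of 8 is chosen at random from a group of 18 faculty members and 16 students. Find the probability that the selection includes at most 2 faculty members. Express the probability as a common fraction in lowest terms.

143/1798

Total selections: C(34,8) = 18156204.
Favorable selections (at most 2 faculty members): C(18,0)·C(16,8) + C(18,1)·C(16,7) + C(18,2)·C(16,6) = 12870 + 205920 + 1225224 = 1444014.
Probability = 1444014/18156204 = 143/1798.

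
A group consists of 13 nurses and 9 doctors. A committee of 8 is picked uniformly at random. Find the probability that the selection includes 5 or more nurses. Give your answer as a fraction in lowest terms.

377/646

Total selections: C(22,8) = 319770.
Favorable selections (5 or more nurses): C(13,5)·C(9,3) + C(13,6)·C(9,2) + C(13,7)·C(9,1) + C(13,8)·C(9,0) = 108108 + 61776 + 15444 + 1287 = 186615.
Probability = 186615/319770 = 377/646.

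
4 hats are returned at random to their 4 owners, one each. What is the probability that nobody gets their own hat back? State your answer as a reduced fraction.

3/8

There are 4! = 24 assignments.
By inclusion-exclusion, assignments with no fixed points: C(4,0)·4! − C(4,1)·3! + C(4,2)·2! − C(4,3)·1! + C(4,4)·0! = 9.
Probability = 9/24 = 3/8.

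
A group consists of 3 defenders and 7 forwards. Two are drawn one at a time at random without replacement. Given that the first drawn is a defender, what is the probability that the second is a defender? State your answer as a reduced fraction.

2/9

After removing one defender, 9 remain: 2 defenders and 7 forwards.
So the probability the next is a defender is 2/9.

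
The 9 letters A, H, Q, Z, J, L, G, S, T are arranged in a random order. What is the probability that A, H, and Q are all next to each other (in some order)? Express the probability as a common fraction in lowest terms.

There are 9! = 362880 arrangements.
Treat the three as one block: 7! placements × 3! orders within the block = 5040·6 = 30240.
Probability = 30240/362880 = 1/12.

1/12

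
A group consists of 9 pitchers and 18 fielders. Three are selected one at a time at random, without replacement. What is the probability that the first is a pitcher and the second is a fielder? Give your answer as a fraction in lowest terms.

3/13

Multiply the conditional probabilities at each draw: 9/27 · 18/26 = 162/702 = 3/13.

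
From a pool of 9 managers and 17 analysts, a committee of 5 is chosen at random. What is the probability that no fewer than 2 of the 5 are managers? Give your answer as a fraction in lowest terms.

9543/16445

Total selections: C(26,5) = 65780.
Count the complement (fewer than 2 managers): C(9,0)·C(17,5) + C(9,1)·C(17,4) = 6188 + 21420 = 27608.
Probability = 1 − 27608/65780 = 38172/65780 = 9543/16445.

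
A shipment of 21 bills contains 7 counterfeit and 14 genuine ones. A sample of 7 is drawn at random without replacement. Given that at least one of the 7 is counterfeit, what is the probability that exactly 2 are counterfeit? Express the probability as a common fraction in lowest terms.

Work in counts. Selections with at least one counterfeit: C(21,7) − C(14,7) = 116280 − 3432 = 112848.
Of those, selections where exactly 2 are counterfeit: C(7,2)·C(14,5) = 21·2002 = 42042.
Conditional probability = 42042/112848 = 7007/18808.

7007/18808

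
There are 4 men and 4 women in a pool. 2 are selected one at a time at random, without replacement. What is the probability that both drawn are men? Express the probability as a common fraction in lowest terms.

Multiply the conditional probabilities at each draw: 4/8 · 3/7 = 12/56 = 3/14.

3/14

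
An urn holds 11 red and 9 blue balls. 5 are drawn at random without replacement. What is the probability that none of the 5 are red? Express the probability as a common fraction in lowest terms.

21/2584

There are C(20,5) = 15504 possible selections.
Selections with no red (all blue): C(9,5) = 126.
Probability = 126/15504 = 21/2584.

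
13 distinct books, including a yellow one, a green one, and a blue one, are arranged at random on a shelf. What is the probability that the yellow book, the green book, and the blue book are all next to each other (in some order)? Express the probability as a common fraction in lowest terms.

1/26

There are 13! = 6227020800 arrangements.
Treat the three as one block: 11! placements × 3! orders within the block = 39916800·6 = 239500800.
Probability = 239500800/6227020800 = 1/26.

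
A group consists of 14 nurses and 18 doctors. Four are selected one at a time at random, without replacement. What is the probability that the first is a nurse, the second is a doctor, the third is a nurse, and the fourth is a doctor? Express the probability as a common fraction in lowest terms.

Multiply the conditional probabilities at each draw: 14/32 · 18/31 · 13/30 · 17/29 = 55692/863040 = 4641/71920.

4641/71920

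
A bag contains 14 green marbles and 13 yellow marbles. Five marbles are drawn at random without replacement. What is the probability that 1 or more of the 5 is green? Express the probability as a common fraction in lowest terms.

There are C(27,5) = 80730 ways to choose the 5.
The complement is all 5 are yellow: C(13,5) = 1287.
Probability = 1 − 1287/80730 = 79443/80730 = 679/690.

679/690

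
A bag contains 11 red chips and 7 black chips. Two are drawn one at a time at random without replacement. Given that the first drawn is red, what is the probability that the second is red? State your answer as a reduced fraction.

10/17

After removing one red, 17 remain: 10 red and 7 black.
So the probability the next is red is 10/17.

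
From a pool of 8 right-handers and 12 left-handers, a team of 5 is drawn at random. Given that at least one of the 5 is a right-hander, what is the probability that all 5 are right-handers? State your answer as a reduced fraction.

Work in counts. Selections with at least one right-hander: C(20,5) − C(12,5) = 15504 − 792 = 14712.
Of those, selections where all 5 are right-handers: C(8,5) = 56.
Conditional probability = 56/14712 = 7/1839.

7/1839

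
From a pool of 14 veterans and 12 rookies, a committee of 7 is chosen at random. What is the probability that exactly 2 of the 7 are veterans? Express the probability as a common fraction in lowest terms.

63/575

The sample space is all 7-subsets of the 26: C(26,7) = 657800.
Selections with exactly 2 veterans: choose 2 of the 14 veterans and 5 of the 12 rookies, C(14,2)·C(12,5) = 91·792 = 72072.
Probability = 72072/657800 = 63/575.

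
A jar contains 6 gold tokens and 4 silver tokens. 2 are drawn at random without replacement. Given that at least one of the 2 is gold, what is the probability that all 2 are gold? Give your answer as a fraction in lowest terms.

5/13

Work in counts. Selections with at least one gold: C(10,2) − C(4,2) = 45 − 6 = 39.
Of those, selections where all 2 are gold: C(6,2) = 15.
Conditional probability = 15/39 = 5/13.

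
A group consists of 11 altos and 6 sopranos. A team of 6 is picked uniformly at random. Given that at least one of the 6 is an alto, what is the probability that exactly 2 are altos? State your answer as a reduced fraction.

Work in counts. Selections with at least one alto: C(17,6) − C(6,6) = 12376 − 1 = 12375.
Of those, selections where exactly 2 are altos: C(11,2)·C(6,4) = 55·15 = 825.
Conditional probability = 825/12375 = 1/15.

1/15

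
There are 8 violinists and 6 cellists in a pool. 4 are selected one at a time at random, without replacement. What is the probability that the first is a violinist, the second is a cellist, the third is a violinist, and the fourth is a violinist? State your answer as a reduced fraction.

12/143

Multiply the conditional probabilities at each draw: 8/14 · 6/13 · 7/12 · 6/11 = 2016/24024 = 12/143.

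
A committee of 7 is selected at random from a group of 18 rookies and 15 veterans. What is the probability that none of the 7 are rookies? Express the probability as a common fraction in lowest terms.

65/43152

There are C(33,7) = 4272048 possible selections.
Selections with no rookies (all veterans): C(15,7) = 6435.
Probability = 6435/4272048 = 65/43152.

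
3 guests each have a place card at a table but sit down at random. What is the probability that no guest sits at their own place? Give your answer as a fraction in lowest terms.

There are 3! = 6 seatings.
By inclusion-exclusion, seatings with no fixed points: C(3,0)·3! − C(3,1)·2! + C(3,2)·1! − C(3,3)·0! = 2.
Probability = 2/6 = 1/3.

1/3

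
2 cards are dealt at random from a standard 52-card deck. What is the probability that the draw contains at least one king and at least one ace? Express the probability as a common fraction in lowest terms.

There are C(52,2) = 1326 possible draws.
By inclusion-exclusion on the complements, draws missing all kings or all aces: C(48,2) + C(48,2) − C(44,2) = 1128 + 1128 − 946 = 1310.
So draws with at least one of each: 1326 − 1310 = 16, probability 16/1326 = 8/663.

8/663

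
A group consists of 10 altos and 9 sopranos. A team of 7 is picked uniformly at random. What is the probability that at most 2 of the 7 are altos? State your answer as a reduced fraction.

1091/8398

Total selections: C(19,7) = 50388.
Favorable selections (at most 2 altos): C(10,0)·C(9,7) + C(10,1)·C(9,6) + C(10,2)·C(9,5) = 36 + 840 + 5670 = 6546.
Probability = 6546/50388 = 1091/8398.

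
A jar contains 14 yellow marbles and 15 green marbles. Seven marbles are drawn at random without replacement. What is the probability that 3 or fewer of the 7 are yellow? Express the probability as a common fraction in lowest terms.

32563/60030

Total selections: C(29,7) = 1560780.
Favorable selections (3 or fewer yellow): C(14,0)·C(15,7) + C(14,1)·C(15,6) + C(14,2)·C(15,5) + C(14,3)·C(15,4) = 6435 + 70070 + 273273 + 496860 = 846638.
Probability = 846638/1560780 = 32563/60030.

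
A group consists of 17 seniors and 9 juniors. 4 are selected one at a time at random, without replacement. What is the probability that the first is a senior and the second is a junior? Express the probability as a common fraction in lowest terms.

Multiply the conditional probabilities at each draw: 17/26 · 9/25 = 153/650.

153/650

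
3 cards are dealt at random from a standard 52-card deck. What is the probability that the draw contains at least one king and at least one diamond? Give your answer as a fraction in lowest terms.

There are C(52,3) = 22100 possible draws.
By inclusion-exclusion on the complements, draws missing all kings or all diamonds: C(48,3) + C(39,3) − C(36,3) = 17296 + 9139 − 7140 = 19295.
So draws with at least one of each: 22100 − 19295 = 2805, probability 2805/22100 = 33/260.

33/260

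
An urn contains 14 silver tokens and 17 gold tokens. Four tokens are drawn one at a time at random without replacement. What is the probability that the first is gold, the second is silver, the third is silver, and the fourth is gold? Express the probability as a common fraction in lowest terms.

Multiply the conditional probabilities at each draw: 17/31 · 14/30 · 13/29 · 16/28 = 49504/755160 = 884/13485.

884/13485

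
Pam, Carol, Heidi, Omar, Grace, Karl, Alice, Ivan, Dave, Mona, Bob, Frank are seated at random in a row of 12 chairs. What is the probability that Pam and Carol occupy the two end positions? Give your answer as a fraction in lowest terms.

1/66

There are 12! = 479001600 arrangements.
Place Pam and Carol at the ends in 2 ways, arrange the remaining 10 in 10! = 3628800 ways: 2·3628800 = 7257600.
Probability = 7257600/479001600 = 1/66.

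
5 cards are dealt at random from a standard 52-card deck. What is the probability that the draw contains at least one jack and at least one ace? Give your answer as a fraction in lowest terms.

There are C(52,5) = 2598960 possible draws.
By inclusion-exclusion on the complements, draws missing all jacks or all aces: C(48,5) + C(48,5) − C(44,5) = 1712304 + 1712304 − 1086008 = 2338600.
So draws with at least one of each: 2598960 − 2338600 = 260360, probability 260360/2598960 = 6509/64974.

6509/64974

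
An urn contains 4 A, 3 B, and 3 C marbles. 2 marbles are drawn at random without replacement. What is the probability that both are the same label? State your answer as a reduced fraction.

4/15

There are C(10,2) = 45 ways to draw 2 marbles.
All same label: C(4,2) + C(3,2) + C(3,2) = 6 + 3 + 3 = 12.
Probability = 12/45 = 4/15.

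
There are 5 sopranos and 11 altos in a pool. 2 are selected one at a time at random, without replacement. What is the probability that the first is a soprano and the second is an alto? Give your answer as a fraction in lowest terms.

11/48

Multiply the conditional probabilities at each draw: 5/16 · 11/15 = 55/240 = 11/48.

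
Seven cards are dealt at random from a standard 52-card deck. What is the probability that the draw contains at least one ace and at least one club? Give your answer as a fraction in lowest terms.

53122231/133784560

There are C(52,7) = 133784560 possible draws.
By inclusion-exclusion on the complements, draws missing all aces or all clubs: C(48,7) + C(39,7) − C(36,7) = 73629072 + 15380937 − 8347680 = 80662329.
So draws with at least one of each: 133784560 − 80662329 = 53122231, probability 53122231/133784560.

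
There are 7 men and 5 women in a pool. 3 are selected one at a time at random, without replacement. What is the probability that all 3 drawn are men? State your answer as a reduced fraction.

7/44

Multiply the conditional probabilities at each draw: 7/12 · 6/11 · 5/10 = 210/1320 = 7/44.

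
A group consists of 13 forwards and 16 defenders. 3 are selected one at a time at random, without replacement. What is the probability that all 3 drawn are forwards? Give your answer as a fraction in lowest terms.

143/1827

Multiply the conditional probabilities at each draw: 13/29 · 12/28 · 11/27 = 1716/21924 = 143/1827.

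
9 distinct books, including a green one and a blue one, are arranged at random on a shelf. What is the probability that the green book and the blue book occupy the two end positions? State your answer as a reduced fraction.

There are 9! = 362880 arrangements.
Place the green book and the blue book at the ends in 2 ways, arrange the remaining 7 in 7! = 5040 ways: 2·5040 = 10080.
Probability = 10080/362880 = 1/36.

1/36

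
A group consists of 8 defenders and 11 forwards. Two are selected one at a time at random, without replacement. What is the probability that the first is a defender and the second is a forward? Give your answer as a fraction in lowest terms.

Multiply the conditional probabilities at each draw: 8/19 · 11/18 = 88/342 = 44/171.

44/171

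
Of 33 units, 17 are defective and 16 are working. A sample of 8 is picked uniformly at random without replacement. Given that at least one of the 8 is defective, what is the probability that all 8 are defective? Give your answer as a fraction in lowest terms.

5/2853

Work in counts. Selections with at least one defective: C(33,8) − C(16,8) = 13884156 − 12870 = 13871286.
Of those, selections where all 8 are defective: C(17,8) = 24310.
Conditional probability = 24310/13871286 = 5/2853.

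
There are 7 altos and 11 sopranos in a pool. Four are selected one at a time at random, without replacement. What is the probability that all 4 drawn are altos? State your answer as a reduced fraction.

Multiply the conditional probabilities at each draw: 7/18 · 6/17 · 5/16 · 4/15 = 840/73440 = 7/612.

7/612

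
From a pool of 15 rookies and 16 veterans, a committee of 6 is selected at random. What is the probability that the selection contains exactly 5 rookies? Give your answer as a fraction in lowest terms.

176/2697

The sample space is all 6-subsets of the 31: C(31,6) = 736281.
Selections with exactly 5 rookies: choose 5 of the 15 rookies and 1 of the 16 veterans, C(15,5)·C(16,1) = 3003·16 = 48048.
Probability = 48048/736281 = 176/2697.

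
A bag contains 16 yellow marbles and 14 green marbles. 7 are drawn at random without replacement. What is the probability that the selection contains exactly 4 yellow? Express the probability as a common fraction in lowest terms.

1274/3915

The sample space is all 7-subsets of the 30: C(30,7) = 2035800.
Selections with exactly 4 yellow: choose 4 of the 16 yellow and 3 of the 14 green, C(16,4)·C(14,3) = 1820·364 = 662480.
Probability = 662480/2035800 = 1274/3915.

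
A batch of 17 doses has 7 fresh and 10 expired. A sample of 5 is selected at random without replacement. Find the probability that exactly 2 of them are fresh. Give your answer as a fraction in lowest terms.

90/221

There are C(17,5) = 6188 ways to choose 5 from 17.
Selections with exactly 2 fresh: choose 2 of the 7 fresh and 3 of the 10 expired, C(7,2)·C(10,3) = 21·120 = 2520.
Probability = 2520/6188 = 90/221.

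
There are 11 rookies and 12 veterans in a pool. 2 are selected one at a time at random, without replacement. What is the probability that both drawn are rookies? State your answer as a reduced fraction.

Multiply the conditional probabilities at each draw: 11/23 · 10/22 = 110/506 = 5/23.

5/23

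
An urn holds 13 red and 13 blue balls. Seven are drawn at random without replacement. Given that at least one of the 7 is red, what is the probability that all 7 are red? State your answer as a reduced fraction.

Work in counts. Selections with at least one red: C(26,7) − C(13,7) = 657800 − 1716 = 656084.
Of those, selections where all 7 are red: C(13,7) = 1716.
Conditional probability = 1716/656084 = 3/1147.

3/1147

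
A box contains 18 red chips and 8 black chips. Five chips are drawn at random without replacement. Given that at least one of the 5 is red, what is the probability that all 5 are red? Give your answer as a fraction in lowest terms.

714/5477

Work in counts. Selections with at least one red: C(26,5) − C(8,5) = 65780 − 56 = 65724.
Of those, selections where all 5 are red: C(18,5) = 8568.
Conditional probability = 8568/65724 = 714/5477.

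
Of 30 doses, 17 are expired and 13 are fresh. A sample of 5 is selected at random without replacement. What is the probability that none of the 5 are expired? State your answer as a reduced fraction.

11/1218

There are C(30,5) = 142506 possible selections.
Selections with no expired (all fresh): C(13,5) = 1287.
Probability = 1287/142506 = 11/1218.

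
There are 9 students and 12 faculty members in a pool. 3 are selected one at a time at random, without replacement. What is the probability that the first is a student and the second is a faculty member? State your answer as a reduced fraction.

9/35

Multiply the conditional probabilities at each draw: 9/21 · 12/20 = 108/420 = 9/35.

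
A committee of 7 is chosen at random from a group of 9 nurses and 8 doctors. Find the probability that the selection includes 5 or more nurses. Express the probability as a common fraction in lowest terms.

Total selections: C(17,7) = 19448.
Favorable selections (5 or more nurses): C(9,5)·C(8,2) + C(9,6)·C(8,1) + C(9,7)·C(8,0) = 3528 + 672 + 36 = 4236.
Probability = 4236/19448 = 1059/4862.

1059/4862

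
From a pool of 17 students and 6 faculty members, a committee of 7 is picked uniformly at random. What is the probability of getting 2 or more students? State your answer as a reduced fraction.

Total selections: C(23,7) = 245157.
The complement is exactly 1 students: C(17,1)·C(6,6) = 17.
Probability = 1 − 17/245157 = 245140/245157 = 14420/14421.

14420/14421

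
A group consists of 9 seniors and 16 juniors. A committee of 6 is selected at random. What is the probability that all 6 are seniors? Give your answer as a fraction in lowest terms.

There are C(25,6) = 177100 possible selections.
Selections with all seniors: C(9,6) = 84.
Probability = 84/177100 = 3/6325.

3/6325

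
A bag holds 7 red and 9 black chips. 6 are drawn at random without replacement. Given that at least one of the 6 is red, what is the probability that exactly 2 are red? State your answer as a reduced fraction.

189/566

Work in counts. Selections with at least one red: C(16,6) − C(9,6) = 8008 − 84 = 7924.
Of those, selections where exactly 2 are red: C(7,2)·C(9,4) = 21·126 = 2646.
Conditional probability = 2646/7924 = 189/566.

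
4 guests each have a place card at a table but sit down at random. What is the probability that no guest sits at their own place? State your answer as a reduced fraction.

There are 4! = 24 seatings.
By inclusion-exclusion, seatings with no fixed points: C(4,0)·4! − C(4,1)·3! + C(4,2)·2! − C(4,3)·1! + C(4,4)·0! = 9.
Probability = 9/24 = 3/8.

3/8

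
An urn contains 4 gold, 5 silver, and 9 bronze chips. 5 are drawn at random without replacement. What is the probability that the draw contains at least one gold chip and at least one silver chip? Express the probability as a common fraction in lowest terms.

5405/8568

There are C(18,5) = 8568 possible draws.
By inclusion-exclusion on the complements, draws missing all gold or all silver: C(14,5) + C(13,5) − C(9,5) = 2002 + 1287 − 126 = 3163.
So draws with at least one of each: 8568 − 3163 = 5405, probability 5405/8568.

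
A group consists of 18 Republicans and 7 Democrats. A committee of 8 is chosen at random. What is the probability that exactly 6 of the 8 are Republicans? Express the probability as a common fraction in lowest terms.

There are C(25,8) = 1081575 ways to choose 8 from 25.
Selections with exactly 6 Republicans: choose 6 of the 18 Republicans and 2 of the 7 Democrats, C(18,6)·C(7,2) = 18564·21 = 389844.
Probability = 389844/1081575 = 43316/120175.

43316/120175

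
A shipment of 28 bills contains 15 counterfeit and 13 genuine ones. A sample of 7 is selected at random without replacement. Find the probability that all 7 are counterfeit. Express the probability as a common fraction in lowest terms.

1/184

There are C(28,7) = 1184040 possible selections.
Selections with all counterfeit: C(15,7) = 6435.
Probability = 6435/1184040 = 1/184.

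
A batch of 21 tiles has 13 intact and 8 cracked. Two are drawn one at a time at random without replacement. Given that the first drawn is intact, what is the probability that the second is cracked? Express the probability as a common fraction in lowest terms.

2/5

After removing one intact, 20 remain: 12 intact and 8 cracked.
So the probability the next is cracked is 8/20 = 2/5.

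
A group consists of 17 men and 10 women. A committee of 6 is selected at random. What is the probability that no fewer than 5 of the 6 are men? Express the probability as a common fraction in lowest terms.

952/3795

There are C(27,6) = 296010 ways to choose the 6.
Favorable selections (no fewer than 5 men): C(17,5)·C(10,1) + C(17,6)·C(10,0) = 61880 + 12376 = 74256.
Probability = 74256/296010 = 952/3795.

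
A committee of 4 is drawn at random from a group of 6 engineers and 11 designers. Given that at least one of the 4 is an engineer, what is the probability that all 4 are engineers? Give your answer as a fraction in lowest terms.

Work in counts. Selections with at least one engineer: C(17,4) − C(11,4) = 2380 − 330 = 2050.
Of those, selections where all 4 are engineers: C(6,4) = 15.
Conditional probability = 15/2050 = 3/410.

3/410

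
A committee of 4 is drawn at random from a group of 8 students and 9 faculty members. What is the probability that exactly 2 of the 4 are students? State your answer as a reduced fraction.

36/85

The sample space is all 4-subsets of the 17: C(17,4) = 2380.
Selections with exactly 2 students: choose 2 of the 8 students and 2 of the 9 faculty members, C(8,2)·C(9,2) = 28·36 = 1008.
Probability = 1008/2380 = 36/85.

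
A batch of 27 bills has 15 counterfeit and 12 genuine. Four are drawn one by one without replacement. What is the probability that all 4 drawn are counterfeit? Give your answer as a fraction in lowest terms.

Multiply the conditional probabilities at each draw: 15/27 · 14/26 · 13/25 · 12/24 = 32760/421200 = 7/90.

7/90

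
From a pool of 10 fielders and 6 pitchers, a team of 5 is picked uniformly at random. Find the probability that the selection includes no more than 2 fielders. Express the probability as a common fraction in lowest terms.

Total selections: C(16,5) = 4368.
Favorable selections (no more than 2 fielders): C(10,0)·C(6,5) + C(10,1)·C(6,4) + C(10,2)·C(6,3) = 6 + 150 + 900 = 1056.
Probability = 1056/4368 = 22/91.

22/91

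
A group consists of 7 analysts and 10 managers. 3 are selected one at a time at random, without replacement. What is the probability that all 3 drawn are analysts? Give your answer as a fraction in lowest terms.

7/136

Multiply the conditional probabilities at each draw: 7/17 · 6/16 · 5/15 = 210/4080 = 7/136.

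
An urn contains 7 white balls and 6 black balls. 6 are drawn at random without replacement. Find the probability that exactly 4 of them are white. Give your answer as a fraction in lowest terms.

175/572

The sample space is all 6-subsets of the 13: C(13,6) = 1716.
Selections with exactly 4 white: choose 4 of the 7 white and 2 of the 6 black, C(7,4)·C(6,2) = 35·15 = 525.
Probability = 525/1716 = 175/572.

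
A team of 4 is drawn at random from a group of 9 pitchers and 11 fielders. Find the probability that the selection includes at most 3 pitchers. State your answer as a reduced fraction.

1573/1615

There are C(20,4) = 4845 ways to choose the 4.
The complement is exactly 4 pitchers: C(9,4)·C(11,0) = 126.
Probability = 1 − 126/4845 = 4719/4845 = 1573/1615.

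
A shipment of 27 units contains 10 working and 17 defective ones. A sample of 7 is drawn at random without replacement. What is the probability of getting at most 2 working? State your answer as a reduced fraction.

1802/3795

Total selections: C(27,7) = 888030.
Favorable selections (at most 2 working): C(10,0)·C(17,7) + C(10,1)·C(17,6) + C(10,2)·C(17,5) = 19448 + 123760 + 278460 = 421668.
Probability = 421668/888030 = 1802/3795.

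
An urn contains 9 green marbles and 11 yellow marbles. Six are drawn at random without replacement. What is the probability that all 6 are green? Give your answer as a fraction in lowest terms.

There are C(20,6) = 38760 possible selections.
Selections with all green: C(9,6) = 84.
Probability = 84/38760 = 7/3230.

7/3230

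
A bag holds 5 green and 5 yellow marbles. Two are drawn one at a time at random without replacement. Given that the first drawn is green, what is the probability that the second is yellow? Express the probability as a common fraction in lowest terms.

5/9

After removing one green, 9 remain: 4 green and 5 yellow.
So the probability the next is yellow is 5/9.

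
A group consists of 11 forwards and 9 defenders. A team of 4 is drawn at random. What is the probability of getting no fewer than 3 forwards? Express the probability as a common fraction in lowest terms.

121/323

There are C(20,4) = 4845 ways to choose the 4.
Favorable selections (no fewer than 3 forwards): C(11,3)·C(9,1) + C(11,4)·C(9,0) = 1485 + 330 = 1815.
Probability = 1815/4845 = 121/323.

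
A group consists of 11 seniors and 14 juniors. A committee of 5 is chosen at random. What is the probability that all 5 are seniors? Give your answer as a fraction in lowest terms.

1/115

There are C(25,5) = 53130 possible selections.
Selections with all seniors: C(11,5) = 462.
Probability = 462/53130 = 1/115.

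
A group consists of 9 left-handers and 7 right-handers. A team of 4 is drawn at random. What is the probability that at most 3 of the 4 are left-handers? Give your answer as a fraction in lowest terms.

There are C(16,4) = 1820 ways to choose the 4.
Favorable selections (at most 3 left-handers): C(9,0)·C(7,4) + C(9,1)·C(7,3) + C(9,2)·C(7,2) + C(9,3)·C(7,1) = 35 + 315 + 756 + 588 = 1694.
Probability = 1694/1820 = 121/130.

121/130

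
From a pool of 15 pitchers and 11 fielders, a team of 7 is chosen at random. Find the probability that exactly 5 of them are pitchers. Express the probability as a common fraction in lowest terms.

231/920

There are C(26,7) = 657800 ways to choose 7 from 26.
Selections with exactly 5 pitchers: choose 5 of the 15 pitchers and 2 of the 11 fielders, C(15,5)·C(11,2) = 3003·55 = 165165.
Probability = 165165/657800 = 231/920.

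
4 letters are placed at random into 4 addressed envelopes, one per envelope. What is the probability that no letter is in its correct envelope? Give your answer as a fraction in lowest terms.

3/8

There are 4! = 24 assignments.
By inclusion-exclusion, assignments with no fixed points: C(4,0)·4! − C(4,1)·3! + C(4,2)·2! − C(4,3)·1! + C(4,4)·0! = 9.
Probability = 9/24 = 3/8.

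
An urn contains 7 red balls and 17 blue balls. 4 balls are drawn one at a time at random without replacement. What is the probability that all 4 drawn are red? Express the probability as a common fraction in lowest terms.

Multiply the conditional probabilities at each draw: 7/24 · 6/23 · 5/22 · 4/21 = 840/255024 = 5/1518.

5/1518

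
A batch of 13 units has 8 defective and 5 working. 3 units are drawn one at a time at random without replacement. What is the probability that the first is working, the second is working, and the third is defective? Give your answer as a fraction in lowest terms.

Multiply the conditional probabilities at each draw: 5/13 · 4/12 · 8/11 = 160/1716 = 40/429.

40/429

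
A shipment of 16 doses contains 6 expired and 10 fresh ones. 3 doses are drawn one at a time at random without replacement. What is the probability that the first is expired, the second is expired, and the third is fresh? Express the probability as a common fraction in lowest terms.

5/56

Multiply the conditional probabilities at each draw: 6/16 · 5/15 · 10/14 = 300/3360 = 5/56.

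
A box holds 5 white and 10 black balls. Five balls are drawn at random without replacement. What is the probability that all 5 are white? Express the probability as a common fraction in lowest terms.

1/3003

There are C(15,5) = 3003 possible selections.
Selections with all white: C(5,5) = 1.
Probability = 1/3003.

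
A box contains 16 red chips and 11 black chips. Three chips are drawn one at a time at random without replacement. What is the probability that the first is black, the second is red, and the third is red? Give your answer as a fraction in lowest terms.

88/585

Multiply the conditional probabilities at each draw: 11/27 · 16/26 · 15/25 = 2640/17550 = 88/585.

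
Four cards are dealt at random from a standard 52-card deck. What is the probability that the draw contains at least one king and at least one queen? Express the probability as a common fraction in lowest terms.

There are C(52,4) = 270725 possible draws.
By inclusion-exclusion on the complements, draws missing all kings or all queens: C(48,4) + C(48,4) − C(44,4) = 194580 + 194580 − 135751 = 253409.
So draws with at least one of each: 270725 − 253409 = 17316, probability 17316/270725 = 1332/20825.

1332/20825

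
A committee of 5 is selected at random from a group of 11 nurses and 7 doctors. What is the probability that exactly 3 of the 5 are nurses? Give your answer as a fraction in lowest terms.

The sample space is all 5-subsets of the 18: C(18,5) = 8568.
Selections with exactly 3 nurses: choose 3 of the 11 nurses and 2 of the 7 doctors, C(11,3)·C(7,2) = 165·21 = 3465.
Probability = 3465/8568 = 55/136.

55/136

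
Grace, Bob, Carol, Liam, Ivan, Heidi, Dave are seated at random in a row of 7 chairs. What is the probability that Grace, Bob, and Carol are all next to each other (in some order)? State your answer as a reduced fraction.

There are 7! = 5040 arrangements.
Treat the three as one block: 5! placements × 3! orders within the block = 120·6 = 720.
Probability = 720/5040 = 1/7.

1/7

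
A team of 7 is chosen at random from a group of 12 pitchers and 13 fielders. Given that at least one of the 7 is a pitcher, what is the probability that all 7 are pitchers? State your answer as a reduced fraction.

Work in counts. Selections with at least one pitcher: C(25,7) − C(13,7) = 480700 − 1716 = 478984.
Of those, selections where all 7 are pitchers: C(12,7) = 792.
Conditional probability = 792/478984 = 9/5443.

9/5443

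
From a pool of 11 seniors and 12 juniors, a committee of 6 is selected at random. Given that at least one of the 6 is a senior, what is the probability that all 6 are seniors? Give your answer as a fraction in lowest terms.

Work in counts. Selections with at least one senior: C(23,6) − C(12,6) = 100947 − 924 = 100023.
Of those, selections where all 6 are seniors: C(11,6) = 462.
Conditional probability = 462/100023 = 2/433.

2/433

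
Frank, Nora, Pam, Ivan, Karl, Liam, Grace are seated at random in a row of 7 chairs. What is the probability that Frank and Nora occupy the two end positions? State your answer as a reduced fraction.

There are 7! = 5040 arrangements.
Place Frank and Nora at the ends in 2 ways, arrange the remaining 5 in 5! = 120 ways: 2·120 = 240.
Probability = 240/5040 = 1/21.

1/21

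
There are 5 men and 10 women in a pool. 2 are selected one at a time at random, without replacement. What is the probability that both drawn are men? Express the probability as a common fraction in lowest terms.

2/21

Multiply the conditional probabilities at each draw: 5/15 · 4/14 = 20/210 = 2/21.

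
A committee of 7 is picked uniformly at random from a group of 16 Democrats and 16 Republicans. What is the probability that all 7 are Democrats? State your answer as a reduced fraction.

There are C(32,7) = 3365856 possible selections.
Selections with all Democrats: C(16,7) = 11440.
Probability = 11440/3365856 = 55/16182.

55/16182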